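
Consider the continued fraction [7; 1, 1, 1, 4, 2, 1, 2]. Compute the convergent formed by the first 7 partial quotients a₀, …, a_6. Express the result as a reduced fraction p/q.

344/45

Start with 1.
2 + 1/(1/1) = 2 + 1/1 = 3/1
4 + 1/(3/1) = 4 + 1/3 = 13/3
1 + 1/(13/3) = 1 + 3/13 = 16/13
1 + 1/(16/13) = 1 + 13/16 = 29/16
1 + 1/(29/16) = 1 + 16/29 = 45/29
7 + 1/(45/29) = 7 + 29/45 = 344/45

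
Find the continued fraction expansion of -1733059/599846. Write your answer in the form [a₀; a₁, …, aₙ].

[-3; 9, 43, 3, 4, 5, 7, 3]

Apply division with remainder until the remainder is 0:
⌊-1733059/599846⌋ = -3, remainder 66479
⌊599846/66479⌋ = 9, remainder 1535
⌊66479/1535⌋ = 43, remainder 474
⌊1535/474⌋ = 3, remainder 113
⌊474/113⌋ = 4, remainder 22
⌊113/22⌋ = 5, remainder 3
⌊22/3⌋ = 7, remainder 1
⌊3/1⌋ = 3, remainder 0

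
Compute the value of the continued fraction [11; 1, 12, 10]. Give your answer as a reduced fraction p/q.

Compute successive convergents:
a_0 = 11: 11/1
a_1 = 1: 12/1
a_2 = 12: 155/13
a_3 = 10: 1562/131

1562/131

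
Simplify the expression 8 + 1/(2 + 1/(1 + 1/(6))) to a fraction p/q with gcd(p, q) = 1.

167/20

Start with 6.
1 + 1/(6/1) = 1 + 1/6 = 7/6
2 + 1/(7/6) = 2 + 6/7 = 20/7
8 + 1/(20/7) = 8 + 7/20 = 167/20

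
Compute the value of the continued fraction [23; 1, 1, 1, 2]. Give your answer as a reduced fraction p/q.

Collapse the nested fraction from the inside out:
Start with 2.
1 + 1/(2/1) = 1 + 1/2 = 3/2
1 + 1/(3/2) = 1 + 2/3 = 5/3
1 + 1/(5/3) = 1 + 3/5 = 8/5
23 + 1/(8/5) = 23 + 5/8 = 189/8

189/8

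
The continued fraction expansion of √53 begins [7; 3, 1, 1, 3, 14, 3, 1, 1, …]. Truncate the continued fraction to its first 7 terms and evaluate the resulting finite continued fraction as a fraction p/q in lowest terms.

Start with 3.
14 + 1/(3/1) = 14 + 1/3 = 43/3
3 + 1/(43/3) = 3 + 3/43 = 132/43
1 + 1/(132/43) = 1 + 43/132 = 175/132
1 + 1/(175/132) = 1 + 132/175 = 307/175
3 + 1/(307/175) = 3 + 175/307 = 1096/307
7 + 1/(1096/307) = 7 + 307/1096 = 7979/1096

7979/1096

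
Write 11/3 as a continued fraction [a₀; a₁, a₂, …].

[3; 1, 2]

Apply division with remainder until the remainder is 0:
11 = 3·3 + 2, so a_0 = 3
3 = 1·2 + 1, so a_1 = 1
2 = 2·1 + 0, so a_2 = 2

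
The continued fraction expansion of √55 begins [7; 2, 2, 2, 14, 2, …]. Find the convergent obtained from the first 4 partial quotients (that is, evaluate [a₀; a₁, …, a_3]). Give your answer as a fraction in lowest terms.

Use the convergent recurrence hₖ = aₖ·hₖ₋₁ + hₖ₋₂ (and likewise for the denominators kₖ):
a_0 = 7: 7/1
a_1 = 2: 15/2
a_2 = 2: 37/5
a_3 = 2: 89/12

89/12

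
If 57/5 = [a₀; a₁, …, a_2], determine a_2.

2

Apply division with remainder until the remainder is 0:
57 = 11·5 + 2, so a_0 = 11
5 = 2·2 + 1, so a_1 = 2
2 = 2·1 + 0, so a_2 = 2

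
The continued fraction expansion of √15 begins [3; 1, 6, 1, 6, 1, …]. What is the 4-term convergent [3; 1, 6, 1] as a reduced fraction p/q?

31/8

a_0 = 3: 3/1
a_1 = 1: 4/1
a_2 = 6: 27/7
a_3 = 1: 31/8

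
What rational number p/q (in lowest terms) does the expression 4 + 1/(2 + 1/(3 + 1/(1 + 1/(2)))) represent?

111/25

Starting at the tail and folding back:
Start with 2.
1 + 1/(2/1) = 1 + 1/2 = 3/2
3 + 1/(3/2) = 3 + 2/3 = 11/3
2 + 1/(11/3) = 2 + 3/11 = 25/11
4 + 1/(25/11) = 4 + 11/25 = 111/25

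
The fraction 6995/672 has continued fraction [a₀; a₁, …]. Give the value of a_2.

2

⌊6995/672⌋ = 10, remainder 275
⌊672/275⌋ = 2, remainder 122
⌊275/122⌋ = 2, remainder 31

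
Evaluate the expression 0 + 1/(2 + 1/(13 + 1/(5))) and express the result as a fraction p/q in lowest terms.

66/137

Start with 5.
13 + 1/(5/1) = 13 + 1/5 = 66/5
2 + 1/(66/5) = 2 + 5/66 = 137/66
0 + 1/(137/66) = 0 + 66/137 = 66/137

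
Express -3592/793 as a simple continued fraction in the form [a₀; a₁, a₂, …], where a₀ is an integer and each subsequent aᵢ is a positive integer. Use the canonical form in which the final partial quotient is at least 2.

[-5; 2, 7, 1, 14, 1, 2]

-3592 ÷ 793 → quotient -5, remainder 373
793 ÷ 373 → quotient 2, remainder 47
373 ÷ 47 → quotient 7, remainder 44
47 ÷ 44 → quotient 1, remainder 3
44 ÷ 3 → quotient 14, remainder 2
3 ÷ 2 → quotient 1, remainder 1
2 ÷ 1 → quotient 2, remainder 0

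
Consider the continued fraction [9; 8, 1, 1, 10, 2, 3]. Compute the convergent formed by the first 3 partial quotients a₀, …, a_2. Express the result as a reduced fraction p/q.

82/9

Start with 1.
8 + 1/(1/1) = 8 + 1/1 = 9/1
9 + 1/(9/1) = 9 + 1/9 = 82/9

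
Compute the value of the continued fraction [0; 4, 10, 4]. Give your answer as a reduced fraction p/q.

Use the convergent recurrence hₖ = aₖ·hₖ₋₁ + hₖ₋₂ (and likewise for the denominators kₖ):
a_0 = 0: 0/1
a_1 = 4: 1/4
a_2 = 10: 10/41
a_3 = 4: 41/168

41/168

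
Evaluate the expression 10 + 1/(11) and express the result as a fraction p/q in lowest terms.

111/11

a_0 = 10: 10/1
a_1 = 11: 111/11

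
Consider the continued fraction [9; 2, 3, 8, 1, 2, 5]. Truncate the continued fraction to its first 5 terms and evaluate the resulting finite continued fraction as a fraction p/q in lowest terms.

Work from the innermost term outward:
Start with 1.
8 + 1/(1/1) = 8 + 1/1 = 9/1
3 + 1/(9/1) = 3 + 1/9 = 28/9
2 + 1/(28/9) = 2 + 9/28 = 65/28
9 + 1/(65/28) = 9 + 28/65 = 613/65

613/65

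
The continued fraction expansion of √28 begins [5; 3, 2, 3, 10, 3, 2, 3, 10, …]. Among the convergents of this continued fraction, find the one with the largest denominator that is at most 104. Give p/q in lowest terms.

127/24

a_0 = 5: 5/1  (≤ bound)
a_1 = 3: 16/3  (≤ bound)
a_2 = 2: 37/7  (≤ bound)
a_3 = 3: 127/24  (≤ bound)
a_4 = 10: 1307/247  (> 104, stop)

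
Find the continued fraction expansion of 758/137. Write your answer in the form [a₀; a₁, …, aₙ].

[5; 1, 1, 7, 9]

758 = 5·137 + 73, so a_0 = 5
137 = 1·73 + 64, so a_1 = 1
73 = 1·64 + 9, so a_2 = 1
64 = 7·9 + 1, so a_3 = 7
9 = 9·1 + 0, so a_4 = 9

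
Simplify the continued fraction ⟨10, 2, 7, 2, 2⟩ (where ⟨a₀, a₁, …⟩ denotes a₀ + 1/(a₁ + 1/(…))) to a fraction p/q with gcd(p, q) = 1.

827/79

Build up convergents one term at a time:
a_0 = 10: 10/1
a_1 = 2: 21/2
a_2 = 7: 157/15
a_3 = 2: 335/32
a_4 = 2: 827/79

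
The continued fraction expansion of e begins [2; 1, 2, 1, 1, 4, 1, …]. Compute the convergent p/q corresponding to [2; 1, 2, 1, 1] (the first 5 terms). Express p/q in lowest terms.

19/7

Use the convergent recurrence hₖ = aₖ·hₖ₋₁ + hₖ₋₂ (and likewise for the denominators kₖ):
a_0 = 2: 2/1
a_1 = 1: 3/1
a_2 = 2: 8/3
a_3 = 1: 11/4
a_4 = 1: 19/7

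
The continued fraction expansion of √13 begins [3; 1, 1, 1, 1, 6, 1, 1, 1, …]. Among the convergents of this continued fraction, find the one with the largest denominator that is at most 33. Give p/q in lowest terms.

List convergents until the denominator exceeds the bound:
a_0 = 3: 3/1  (≤ bound)
a_1 = 1: 4/1  (≤ bound)
a_2 = 1: 7/2  (≤ bound)
a_3 = 1: 11/3  (≤ bound)
a_4 = 1: 18/5  (≤ bound)
a_5 = 6: 119/33  (≤ bound)
a_6 = 1: 137/38  (> 33, stop)

119/33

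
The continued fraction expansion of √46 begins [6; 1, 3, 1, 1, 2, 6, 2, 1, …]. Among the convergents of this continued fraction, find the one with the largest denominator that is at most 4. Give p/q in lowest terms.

a_0 = 6: 6/1  (≤ bound)
a_1 = 1: 7/1  (≤ bound)
a_2 = 3: 27/4  (≤ bound)
a_3 = 1: 34/5  (> 4, stop)

27/4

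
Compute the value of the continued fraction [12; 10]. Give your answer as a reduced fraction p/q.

Start with 10.
12 + 1/(10/1) = 12 + 1/10 = 121/10

121/10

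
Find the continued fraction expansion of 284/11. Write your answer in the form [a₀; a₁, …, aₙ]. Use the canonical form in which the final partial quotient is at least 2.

[25; 1, 4, 2]

Apply division with remainder until the remainder is 0:
284 ÷ 11 → quotient 25, remainder 9
11 ÷ 9 → quotient 1, remainder 2
9 ÷ 2 → quotient 4, remainder 1
2 ÷ 1 → quotient 2, remainder 0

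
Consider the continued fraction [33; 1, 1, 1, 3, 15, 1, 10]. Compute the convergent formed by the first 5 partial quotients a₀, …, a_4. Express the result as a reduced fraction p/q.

Start with 3.
1 + 1/(3/1) = 1 + 1/3 = 4/3
1 + 1/(4/3) = 1 + 3/4 = 7/4
1 + 1/(7/4) = 1 + 4/7 = 11/7
33 + 1/(11/7) = 33 + 7/11 = 370/11

370/11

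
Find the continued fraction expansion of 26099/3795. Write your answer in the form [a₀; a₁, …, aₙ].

[6; 1, 7, 6, 1, 21, 3]

26099 = 6·3795 + 3329, so a_0 = 6
3795 = 1·3329 + 466, so a_1 = 1
3329 = 7·466 + 67, so a_2 = 7
466 = 6·67 + 64, so a_3 = 6
67 = 1·64 + 3, so a_4 = 1
64 = 21·3 + 1, so a_5 = 21
3 = 3·1 + 0, so a_6 = 3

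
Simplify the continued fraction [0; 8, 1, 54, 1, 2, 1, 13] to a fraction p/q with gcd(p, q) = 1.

a_0 = 0: 0/1
a_1 = 8: 1/8
a_2 = 1: 1/9
a_3 = 54: 55/494
a_4 = 1: 56/503
a_5 = 2: 167/1500
a_6 = 1: 223/2003
a_7 = 13: 3066/27539

3066/27539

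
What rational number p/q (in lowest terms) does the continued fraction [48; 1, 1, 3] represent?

340/7

a_0 = 48: 48/1
a_1 = 1: 49/1
a_2 = 1: 97/2
a_3 = 3: 340/7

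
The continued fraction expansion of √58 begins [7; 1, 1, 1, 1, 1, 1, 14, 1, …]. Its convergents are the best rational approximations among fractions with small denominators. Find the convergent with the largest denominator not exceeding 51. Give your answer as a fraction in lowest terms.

99/13

a_0 = 7: 7/1  (≤ bound)
a_1 = 1: 8/1  (≤ bound)
a_2 = 1: 15/2  (≤ bound)
a_3 = 1: 23/3  (≤ bound)
a_4 = 1: 38/5  (≤ bound)
a_5 = 1: 61/8  (≤ bound)
a_6 = 1: 99/13  (≤ bound)
a_7 = 14: 1447/190  (> 51, stop)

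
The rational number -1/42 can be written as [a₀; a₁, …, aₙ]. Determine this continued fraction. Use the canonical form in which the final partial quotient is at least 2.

[-1; 1, 41]

-1 ÷ 42 → quotient -1, remainder 41
42 ÷ 41 → quotient 1, remainder 1
41 ÷ 1 → quotient 41, remainder 0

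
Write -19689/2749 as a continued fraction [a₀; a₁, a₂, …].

-19689 = -8·2749 + 2303, so a_0 = -8
2749 = 1·2303 + 446, so a_1 = 1
2303 = 5·446 + 73, so a_2 = 5
446 = 6·73 + 8, so a_3 = 6
73 = 9·8 + 1, so a_4 = 9
8 = 8·1 + 0, so a_5 = 8

[-8; 1, 5, 6, 9, 8]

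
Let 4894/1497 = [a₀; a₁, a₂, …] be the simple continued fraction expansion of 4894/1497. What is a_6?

57

4894 ÷ 1497 → quotient 3, remainder 403
1497 ÷ 403 → quotient 3, remainder 288
403 ÷ 288 → quotient 1, remainder 115
288 ÷ 115 → quotient 2, remainder 58
115 ÷ 58 → quotient 1, remainder 57
58 ÷ 57 → quotient 1, remainder 1
57 ÷ 1 → quotient 57, remainder 0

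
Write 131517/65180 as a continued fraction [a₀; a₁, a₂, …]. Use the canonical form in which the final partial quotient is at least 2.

Repeatedly divide and take the remainder:
131517 = 2·65180 + 1157, so a_0 = 2
65180 = 56·1157 + 388, so a_1 = 56
1157 = 2·388 + 381, so a_2 = 2
388 = 1·381 + 7, so a_3 = 1
381 = 54·7 + 3, so a_4 = 54
7 = 2·3 + 1, so a_5 = 2
3 = 3·1 + 0, so a_6 = 3

[2; 56, 2, 1, 54, 2, 3]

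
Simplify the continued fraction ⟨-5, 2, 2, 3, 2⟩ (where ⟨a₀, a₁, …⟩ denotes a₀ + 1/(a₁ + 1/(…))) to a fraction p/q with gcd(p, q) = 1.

-179/39

Starting at the tail and folding back:
Start with 2.
3 + 1/(2/1) = 3 + 1/2 = 7/2
2 + 1/(7/2) = 2 + 2/7 = 16/7
2 + 1/(16/7) = 2 + 7/16 = 39/16
-5 + 1/(39/16) = -5 + 16/39 = -179/39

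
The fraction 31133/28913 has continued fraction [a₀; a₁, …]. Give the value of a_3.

31133 = 1·28913 + 2220, so a_0 = 1
28913 = 13·2220 + 53, so a_1 = 13
2220 = 41·53 + 47, so a_2 = 41
53 = 1·47 + 6, so a_3 = 1

1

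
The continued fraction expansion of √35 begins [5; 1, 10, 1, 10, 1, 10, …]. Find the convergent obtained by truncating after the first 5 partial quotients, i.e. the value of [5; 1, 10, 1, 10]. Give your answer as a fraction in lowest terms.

Collapse the nested fraction from the inside out:
Start with 10.
1 + 1/(10/1) = 1 + 1/10 = 11/10
10 + 1/(11/10) = 10 + 10/11 = 120/11
1 + 1/(120/11) = 1 + 11/120 = 131/120
5 + 1/(131/120) = 5 + 120/131 = 775/131

775/131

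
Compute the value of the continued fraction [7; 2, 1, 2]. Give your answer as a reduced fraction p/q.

Start with 2.
1 + 1/(2/1) = 1 + 1/2 = 3/2
2 + 1/(3/2) = 2 + 2/3 = 8/3
7 + 1/(8/3) = 7 + 3/8 = 59/8

59/8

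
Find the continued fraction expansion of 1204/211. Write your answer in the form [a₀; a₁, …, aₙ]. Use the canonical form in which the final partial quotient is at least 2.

1204 ÷ 211 → quotient 5, remainder 149
211 ÷ 149 → quotient 1, remainder 62
149 ÷ 62 → quotient 2, remainder 25
62 ÷ 25 → quotient 2, remainder 12
25 ÷ 12 → quotient 2, remainder 1
12 ÷ 1 → quotient 12, remainder 0

[5; 1, 2, 2, 2, 12]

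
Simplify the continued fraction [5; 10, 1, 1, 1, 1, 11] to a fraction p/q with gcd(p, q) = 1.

3133/615

Work from the innermost term outward:
Start with 11.
1 + 1/(11/1) = 1 + 1/11 = 12/11
1 + 1/(12/11) = 1 + 11/12 = 23/12
1 + 1/(23/12) = 1 + 12/23 = 35/23
1 + 1/(35/23) = 1 + 23/35 = 58/35
10 + 1/(58/35) = 10 + 35/58 = 615/58
5 + 1/(615/58) = 5 + 58/615 = 3133/615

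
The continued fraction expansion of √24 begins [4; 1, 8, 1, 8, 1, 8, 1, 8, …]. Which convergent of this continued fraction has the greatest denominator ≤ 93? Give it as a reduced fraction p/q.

List convergents until the denominator exceeds the bound:
a_0 = 4: 4/1  (≤ bound)
a_1 = 1: 5/1  (≤ bound)
a_2 = 8: 44/9  (≤ bound)
a_3 = 1: 49/10  (≤ bound)
a_4 = 8: 436/89  (≤ bound)
a_5 = 1: 485/99  (> 93, stop)

436/89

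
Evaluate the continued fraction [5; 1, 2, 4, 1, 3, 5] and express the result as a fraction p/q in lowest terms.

1826/321

a_0 = 5: 5/1
a_1 = 1: 6/1
a_2 = 2: 17/3
a_3 = 4: 74/13
a_4 = 1: 91/16
a_5 = 3: 347/61
a_6 = 5: 1826/321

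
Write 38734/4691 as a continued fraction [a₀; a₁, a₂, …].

38734 = 8·4691 + 1206, so a_0 = 8
4691 = 3·1206 + 1073, so a_1 = 3
1206 = 1·1073 + 133, so a_2 = 1
1073 = 8·133 + 9, so a_3 = 8
133 = 14·9 + 7, so a_4 = 14
9 = 1·7 + 2, so a_5 = 1
7 = 3·2 + 1, so a_6 = 3
2 = 2·1 + 0, so a_7 = 2

[8; 3, 1, 8, 14, 1, 3, 2]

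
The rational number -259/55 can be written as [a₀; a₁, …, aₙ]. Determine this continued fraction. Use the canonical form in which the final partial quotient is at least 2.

-259 ÷ 55 → quotient -5, remainder 16
55 ÷ 16 → quotient 3, remainder 7
16 ÷ 7 → quotient 2, remainder 2
7 ÷ 2 → quotient 3, remainder 1
2 ÷ 1 → quotient 2, remainder 0

[-5; 3, 2, 3, 2]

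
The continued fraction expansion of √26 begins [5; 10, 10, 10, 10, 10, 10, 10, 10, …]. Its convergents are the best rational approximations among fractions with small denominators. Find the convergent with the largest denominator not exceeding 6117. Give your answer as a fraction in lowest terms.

List convergents until the denominator exceeds the bound:
a_0 = 5: 5/1  (≤ bound)
a_1 = 10: 51/10  (≤ bound)
a_2 = 10: 515/101  (≤ bound)
a_3 = 10: 5201/1020  (≤ bound)
a_4 = 10: 52525/10301  (> 6117, stop)

5201/1020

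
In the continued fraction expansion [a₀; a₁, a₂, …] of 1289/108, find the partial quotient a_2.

14

⌊1289/108⌋ = 11, remainder 101
⌊108/101⌋ = 1, remainder 7
⌊101/7⌋ = 14, remainder 3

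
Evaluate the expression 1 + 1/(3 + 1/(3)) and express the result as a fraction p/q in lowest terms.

a_0 = 1: 1/1
a_1 = 3: 4/3
a_2 = 3: 13/10

13/10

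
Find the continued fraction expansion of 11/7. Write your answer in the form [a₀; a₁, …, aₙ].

11 ÷ 7 → quotient 1, remainder 4
7 ÷ 4 → quotient 1, remainder 3
4 ÷ 3 → quotient 1, remainder 1
3 ÷ 1 → quotient 3, remainder 0

[1; 1, 1, 3]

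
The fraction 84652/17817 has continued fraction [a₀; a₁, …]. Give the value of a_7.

6

Apply division with remainder until the remainder is 0:
84652 = 4·17817 + 13384, so a_0 = 4
17817 = 1·13384 + 4433, so a_1 = 1
13384 = 3·4433 + 85, so a_2 = 3
4433 = 52·85 + 13, so a_3 = 52
85 = 6·13 + 7, so a_4 = 6
13 = 1·7 + 6, so a_5 = 1
7 = 1·6 + 1, so a_6 = 1
6 = 6·1 + 0, so a_7 = 6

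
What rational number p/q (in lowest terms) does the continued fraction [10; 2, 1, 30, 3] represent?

Start with 3.
30 + 1/(3/1) = 30 + 1/3 = 91/3
1 + 1/(91/3) = 1 + 3/91 = 94/91
2 + 1/(94/91) = 2 + 91/94 = 279/94
10 + 1/(279/94) = 10 + 94/279 = 2884/279

2884/279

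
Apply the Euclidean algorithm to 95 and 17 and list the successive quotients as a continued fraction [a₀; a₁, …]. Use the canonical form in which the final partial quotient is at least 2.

95 = 5·17 + 10, so a_0 = 5
17 = 1·10 + 7, so a_1 = 1
10 = 1·7 + 3, so a_2 = 1
7 = 2·3 + 1, so a_3 = 2
3 = 3·1 + 0, so a_4 = 3

[5; 1, 1, 2, 3]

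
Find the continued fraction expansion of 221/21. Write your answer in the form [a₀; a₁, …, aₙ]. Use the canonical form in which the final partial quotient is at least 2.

221 ÷ 21 → quotient 10, remainder 11
21 ÷ 11 → quotient 1, remainder 10
11 ÷ 10 → quotient 1, remainder 1
10 ÷ 1 → quotient 10, remainder 0

[10; 1, 1, 10]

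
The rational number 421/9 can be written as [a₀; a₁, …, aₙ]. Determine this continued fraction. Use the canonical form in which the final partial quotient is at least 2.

Run the Euclidean algorithm, recording each quotient:
421 = 46·9 + 7, so a_0 = 46
9 = 1·7 + 2, so a_1 = 1
7 = 3·2 + 1, so a_2 = 3
2 = 2·1 + 0, so a_3 = 2

[46; 1, 3, 2]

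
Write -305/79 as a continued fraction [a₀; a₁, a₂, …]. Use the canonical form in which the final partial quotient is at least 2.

-305 = -4·79 + 11, so a_0 = -4
79 = 7·11 + 2, so a_1 = 7
11 = 5·2 + 1, so a_2 = 5
2 = 2·1 + 0, so a_3 = 2

[-4; 7, 5, 2]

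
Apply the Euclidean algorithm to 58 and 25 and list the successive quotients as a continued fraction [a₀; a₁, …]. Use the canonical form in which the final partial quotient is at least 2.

Run the Euclidean algorithm, recording each quotient:
58 = 2·25 + 8, so a_0 = 2
25 = 3·8 + 1, so a_1 = 3
8 = 8·1 + 0, so a_2 = 8

[2; 3, 8]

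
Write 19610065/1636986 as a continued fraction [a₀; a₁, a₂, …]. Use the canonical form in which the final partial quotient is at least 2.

⌊19610065/1636986⌋ = 11, remainder 1603219
⌊1636986/1603219⌋ = 1, remainder 33767
⌊1603219/33767⌋ = 47, remainder 16170
⌊33767/16170⌋ = 2, remainder 1427
⌊16170/1427⌋ = 11, remainder 473
⌊1427/473⌋ = 3, remainder 8
⌊473/8⌋ = 59, remainder 1
⌊8/1⌋ = 8, remainder 0

[11; 1, 47, 2, 11, 3, 59, 8]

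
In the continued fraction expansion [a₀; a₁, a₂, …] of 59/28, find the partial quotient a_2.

3

Apply division with remainder until the remainder is 0:
59 = 2·28 + 3, so a_0 = 2
28 = 9·3 + 1, so a_1 = 9
3 = 3·1 + 0, so a_2 = 3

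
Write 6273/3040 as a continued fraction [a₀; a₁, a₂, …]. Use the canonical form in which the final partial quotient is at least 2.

6273 ÷ 3040 → quotient 2, remainder 193
3040 ÷ 193 → quotient 15, remainder 145
193 ÷ 145 → quotient 1, remainder 48
145 ÷ 48 → quotient 3, remainder 1
48 ÷ 1 → quotient 48, remainder 0

[2; 15, 1, 3, 48]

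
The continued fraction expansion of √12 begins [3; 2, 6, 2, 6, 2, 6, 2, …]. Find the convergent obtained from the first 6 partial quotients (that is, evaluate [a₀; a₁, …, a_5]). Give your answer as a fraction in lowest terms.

Starting at the tail and folding back:
Start with 2.
6 + 1/(2/1) = 6 + 1/2 = 13/2
2 + 1/(13/2) = 2 + 2/13 = 28/13
6 + 1/(28/13) = 6 + 13/28 = 181/28
2 + 1/(181/28) = 2 + 28/181 = 390/181
3 + 1/(390/181) = 3 + 181/390 = 1351/390

1351/390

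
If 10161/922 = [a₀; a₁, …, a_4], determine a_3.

⌊10161/922⌋ = 11, remainder 19
⌊922/19⌋ = 48, remainder 10
⌊19/10⌋ = 1, remainder 9
⌊10/9⌋ = 1, remainder 1

1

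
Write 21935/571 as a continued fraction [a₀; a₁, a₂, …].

[38; 2, 2, 2, 3, 1, 10]

Repeatedly divide and take the remainder:
21935 = 38·571 + 237, so a_0 = 38
571 = 2·237 + 97, so a_1 = 2
237 = 2·97 + 43, so a_2 = 2
97 = 2·43 + 11, so a_3 = 2
43 = 3·11 + 10, so a_4 = 3
11 = 1·10 + 1, so a_5 = 1
10 = 10·1 + 0, so a_6 = 10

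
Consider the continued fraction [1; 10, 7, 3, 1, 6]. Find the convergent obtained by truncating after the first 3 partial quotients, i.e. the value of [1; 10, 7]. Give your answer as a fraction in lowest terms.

78/71

Start with 7.
10 + 1/(7/1) = 10 + 1/7 = 71/7
1 + 1/(71/7) = 1 + 7/71 = 78/71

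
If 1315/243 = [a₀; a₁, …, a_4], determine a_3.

3

⌊1315/243⌋ = 5, remainder 100
⌊243/100⌋ = 2, remainder 43
⌊100/43⌋ = 2, remainder 14
⌊43/14⌋ = 3, remainder 1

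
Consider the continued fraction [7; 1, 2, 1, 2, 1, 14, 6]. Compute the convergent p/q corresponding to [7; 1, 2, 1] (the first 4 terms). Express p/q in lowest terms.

Work from the innermost term outward:
Start with 1.
2 + 1/(1/1) = 2 + 1/1 = 3/1
1 + 1/(3/1) = 1 + 1/3 = 4/3
7 + 1/(4/3) = 7 + 3/4 = 31/4

31/4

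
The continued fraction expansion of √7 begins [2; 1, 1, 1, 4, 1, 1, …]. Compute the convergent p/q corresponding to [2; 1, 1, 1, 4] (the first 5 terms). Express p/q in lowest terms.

37/14

Work from the innermost term outward:
Start with 4.
1 + 1/(4/1) = 1 + 1/4 = 5/4
1 + 1/(5/4) = 1 + 4/5 = 9/5
1 + 1/(9/5) = 1 + 5/9 = 14/9
2 + 1/(14/9) = 2 + 9/14 = 37/14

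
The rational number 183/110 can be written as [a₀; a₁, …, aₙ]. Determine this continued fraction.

183 = 1·110 + 73, so a_0 = 1
110 = 1·73 + 37, so a_1 = 1
73 = 1·37 + 36, so a_2 = 1
37 = 1·36 + 1, so a_3 = 1
36 = 36·1 + 0, so a_4 = 36

[1; 1, 1, 1, 36]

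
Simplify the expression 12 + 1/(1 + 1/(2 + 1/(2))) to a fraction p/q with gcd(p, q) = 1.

89/7

a_0 = 12: 12/1
a_1 = 1: 13/1
a_2 = 2: 38/3
a_3 = 2: 89/7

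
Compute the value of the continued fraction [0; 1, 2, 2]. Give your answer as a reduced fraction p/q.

Starting at the tail and folding back:
Start with 2.
2 + 1/(2/1) = 2 + 1/2 = 5/2
1 + 1/(5/2) = 1 + 2/5 = 7/5
0 + 1/(7/5) = 0 + 5/7 = 5/7

5/7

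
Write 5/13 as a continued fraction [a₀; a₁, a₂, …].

5 = 0·13 + 5, so a_0 = 0
13 = 2·5 + 3, so a_1 = 2
5 = 1·3 + 2, so a_2 = 1
3 = 1·2 + 1, so a_3 = 1
2 = 2·1 + 0, so a_4 = 2

[0; 2, 1, 1, 2]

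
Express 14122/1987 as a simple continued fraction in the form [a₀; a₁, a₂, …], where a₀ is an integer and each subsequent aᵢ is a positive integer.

[7; 9, 3, 23, 3]

14122 = 7·1987 + 213, so a_0 = 7
1987 = 9·213 + 70, so a_1 = 9
213 = 3·70 + 3, so a_2 = 3
70 = 23·3 + 1, so a_3 = 23
3 = 3·1 + 0, so a_4 = 3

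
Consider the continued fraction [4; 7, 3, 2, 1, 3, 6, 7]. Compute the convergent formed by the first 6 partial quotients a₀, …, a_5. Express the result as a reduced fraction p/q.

Start with 3.
1 + 1/(3/1) = 1 + 1/3 = 4/3
2 + 1/(4/3) = 2 + 3/4 = 11/4
3 + 1/(11/4) = 3 + 4/11 = 37/11
7 + 1/(37/11) = 7 + 11/37 = 270/37
4 + 1/(270/37) = 4 + 37/270 = 1117/270

1117/270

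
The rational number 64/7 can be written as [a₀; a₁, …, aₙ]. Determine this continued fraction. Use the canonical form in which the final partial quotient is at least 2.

[9; 7]

64 = 9·7 + 1, so a_0 = 9
7 = 7·1 + 0, so a_1 = 7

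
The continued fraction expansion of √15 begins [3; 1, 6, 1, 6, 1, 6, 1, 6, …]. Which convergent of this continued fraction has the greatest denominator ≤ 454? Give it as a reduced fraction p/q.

1677/433

a_0 = 3: 3/1  (≤ bound)
a_1 = 1: 4/1  (≤ bound)
a_2 = 6: 27/7  (≤ bound)
a_3 = 1: 31/8  (≤ bound)
a_4 = 6: 213/55  (≤ bound)
a_5 = 1: 244/63  (≤ bound)
a_6 = 6: 1677/433  (≤ bound)
a_7 = 1: 1921/496  (> 454, stop)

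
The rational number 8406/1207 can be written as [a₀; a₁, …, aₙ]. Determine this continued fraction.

[6; 1, 27, 14, 3]

Run the Euclidean algorithm, recording each quotient:
8406 = 6·1207 + 1164, so a_0 = 6
1207 = 1·1164 + 43, so a_1 = 1
1164 = 27·43 + 3, so a_2 = 27
43 = 14·3 + 1, so a_3 = 14
3 = 3·1 + 0, so a_4 = 3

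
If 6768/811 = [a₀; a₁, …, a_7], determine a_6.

1

Repeatedly divide and take the remainder:
6768 ÷ 811 → quotient 8, remainder 280
811 ÷ 280 → quotient 2, remainder 251
280 ÷ 251 → quotient 1, remainder 29
251 ÷ 29 → quotient 8, remainder 19
29 ÷ 19 → quotient 1, remainder 10
19 ÷ 10 → quotient 1, remainder 9
10 ÷ 9 → quotient 1, remainder 1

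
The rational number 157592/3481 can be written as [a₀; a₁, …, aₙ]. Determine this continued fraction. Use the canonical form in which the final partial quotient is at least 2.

[45; 3, 1, 2, 11, 1, 4, 5]

⌊157592/3481⌋ = 45, remainder 947
⌊3481/947⌋ = 3, remainder 640
⌊947/640⌋ = 1, remainder 307
⌊640/307⌋ = 2, remainder 26
⌊307/26⌋ = 11, remainder 21
⌊26/21⌋ = 1, remainder 5
⌊21/5⌋ = 4, remainder 1
⌊5/1⌋ = 5, remainder 0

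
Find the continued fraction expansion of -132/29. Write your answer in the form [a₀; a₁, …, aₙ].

-132 ÷ 29 → quotient -5, remainder 13
29 ÷ 13 → quotient 2, remainder 3
13 ÷ 3 → quotient 4, remainder 1
3 ÷ 1 → quotient 3, remainder 0

[-5; 2, 4, 3]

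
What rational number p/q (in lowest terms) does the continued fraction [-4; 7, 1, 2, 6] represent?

-565/146

Compute successive convergents:
a_0 = -4: -4/1
a_1 = 7: -27/7
a_2 = 1: -31/8
a_3 = 2: -89/23
a_4 = 6: -565/146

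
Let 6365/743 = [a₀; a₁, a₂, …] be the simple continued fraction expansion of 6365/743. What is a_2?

Run the Euclidean algorithm, recording each quotient:
6365 = 8·743 + 421, so a_0 = 8
743 = 1·421 + 322, so a_1 = 1
421 = 1·322 + 99, so a_2 = 1

1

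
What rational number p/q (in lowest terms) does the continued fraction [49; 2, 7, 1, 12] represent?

a_0 = 49: 49/1
a_1 = 2: 99/2
a_2 = 7: 742/15
a_3 = 1: 841/17
a_4 = 12: 10834/219

10834/219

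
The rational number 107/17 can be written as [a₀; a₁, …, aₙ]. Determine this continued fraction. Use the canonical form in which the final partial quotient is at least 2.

[6; 3, 2, 2]

107 = 6·17 + 5, so a_0 = 6
17 = 3·5 + 2, so a_1 = 3
5 = 2·2 + 1, so a_2 = 2
2 = 2·1 + 0, so a_3 = 2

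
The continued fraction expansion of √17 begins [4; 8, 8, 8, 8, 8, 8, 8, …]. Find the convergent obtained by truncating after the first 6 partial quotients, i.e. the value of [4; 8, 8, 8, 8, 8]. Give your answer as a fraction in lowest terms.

Collapse the nested fraction from the inside out:
Start with 8.
8 + 1/(8/1) = 8 + 1/8 = 65/8
8 + 1/(65/8) = 8 + 8/65 = 528/65
8 + 1/(528/65) = 8 + 65/528 = 4289/528
8 + 1/(4289/528) = 8 + 528/4289 = 34840/4289
4 + 1/(34840/4289) = 4 + 4289/34840 = 143649/34840

143649/34840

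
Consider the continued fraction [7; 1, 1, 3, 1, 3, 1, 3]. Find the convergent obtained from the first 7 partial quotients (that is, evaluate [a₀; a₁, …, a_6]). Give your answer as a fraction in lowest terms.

Work from the innermost term outward:
Start with 1.
3 + 1/(1/1) = 3 + 1/1 = 4/1
1 + 1/(4/1) = 1 + 1/4 = 5/4
3 + 1/(5/4) = 3 + 4/5 = 19/5
1 + 1/(19/5) = 1 + 5/19 = 24/19
1 + 1/(24/19) = 1 + 19/24 = 43/24
7 + 1/(43/24) = 7 + 24/43 = 325/43

325/43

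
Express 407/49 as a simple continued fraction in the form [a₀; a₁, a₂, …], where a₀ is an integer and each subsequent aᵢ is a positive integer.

[8; 3, 3, 1, 3]

⌊407/49⌋ = 8, remainder 15
⌊49/15⌋ = 3, remainder 4
⌊15/4⌋ = 3, remainder 3
⌊4/3⌋ = 1, remainder 1
⌊3/1⌋ = 3, remainder 0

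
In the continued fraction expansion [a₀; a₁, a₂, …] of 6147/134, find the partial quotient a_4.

7

6147 = 45·134 + 117, so a_0 = 45
134 = 1·117 + 17, so a_1 = 1
117 = 6·17 + 15, so a_2 = 6
17 = 1·15 + 2, so a_3 = 1
15 = 7·2 + 1, so a_4 = 7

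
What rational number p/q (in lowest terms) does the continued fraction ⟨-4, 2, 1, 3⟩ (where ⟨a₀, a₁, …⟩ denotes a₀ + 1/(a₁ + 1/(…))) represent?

Start with 3.
1 + 1/(3/1) = 1 + 1/3 = 4/3
2 + 1/(4/3) = 2 + 3/4 = 11/4
-4 + 1/(11/4) = -4 + 4/11 = -40/11

-40/11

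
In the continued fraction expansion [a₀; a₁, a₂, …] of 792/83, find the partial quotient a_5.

Apply division with remainder until the remainder is 0:
792 ÷ 83 → quotient 9, remainder 45
83 ÷ 45 → quotient 1, remainder 38
45 ÷ 38 → quotient 1, remainder 7
38 ÷ 7 → quotient 5, remainder 3
7 ÷ 3 → quotient 2, remainder 1
3 ÷ 1 → quotient 3, remainder 0

3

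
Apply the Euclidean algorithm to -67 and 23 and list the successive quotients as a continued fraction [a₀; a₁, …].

-67 ÷ 23 → quotient -3, remainder 2
23 ÷ 2 → quotient 11, remainder 1
2 ÷ 1 → quotient 2, remainder 0

[-3; 11, 2]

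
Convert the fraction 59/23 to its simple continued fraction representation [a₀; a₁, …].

Run the Euclidean algorithm, recording each quotient:
⌊59/23⌋ = 2, remainder 13
⌊23/13⌋ = 1, remainder 10
⌊13/10⌋ = 1, remainder 3
⌊10/3⌋ = 3, remainder 1
⌊3/1⌋ = 3, remainder 0

[2; 1, 1, 3, 3]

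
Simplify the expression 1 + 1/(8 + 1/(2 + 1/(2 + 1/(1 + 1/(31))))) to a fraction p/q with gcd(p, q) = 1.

2093/1871

Compute successive convergents:
a_0 = 1: 1/1
a_1 = 8: 9/8
a_2 = 2: 19/17
a_3 = 2: 47/42
a_4 = 1: 66/59
a_5 = 31: 2093/1871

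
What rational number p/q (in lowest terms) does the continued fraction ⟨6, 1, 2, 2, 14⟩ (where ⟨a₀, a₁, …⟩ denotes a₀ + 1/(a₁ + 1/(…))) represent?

Starting at the tail and folding back:
Start with 14.
2 + 1/(14/1) = 2 + 1/14 = 29/14
2 + 1/(29/14) = 2 + 14/29 = 72/29
1 + 1/(72/29) = 1 + 29/72 = 101/72
6 + 1/(101/72) = 6 + 72/101 = 678/101

678/101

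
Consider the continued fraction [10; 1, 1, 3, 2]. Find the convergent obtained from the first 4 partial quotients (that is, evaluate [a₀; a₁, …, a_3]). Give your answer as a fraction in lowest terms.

Start with 3.
1 + 1/(3/1) = 1 + 1/3 = 4/3
1 + 1/(4/3) = 1 + 3/4 = 7/4
10 + 1/(7/4) = 10 + 4/7 = 74/7

74/7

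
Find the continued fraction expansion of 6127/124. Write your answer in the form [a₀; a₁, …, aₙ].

Repeatedly divide and take the remainder:
⌊6127/124⌋ = 49, remainder 51
⌊124/51⌋ = 2, remainder 22
⌊51/22⌋ = 2, remainder 7
⌊22/7⌋ = 3, remainder 1
⌊7/1⌋ = 7, remainder 0

[49; 2, 2, 3, 7]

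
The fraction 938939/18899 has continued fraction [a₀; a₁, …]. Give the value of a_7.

938939 = 49·18899 + 12888, so a_0 = 49
18899 = 1·12888 + 6011, so a_1 = 1
12888 = 2·6011 + 866, so a_2 = 2
6011 = 6·866 + 815, so a_3 = 6
866 = 1·815 + 51, so a_4 = 1
815 = 15·51 + 50, so a_5 = 15
51 = 1·50 + 1, so a_6 = 1
50 = 50·1 + 0, so a_7 = 50

50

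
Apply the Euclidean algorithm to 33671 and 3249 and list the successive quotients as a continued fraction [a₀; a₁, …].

[10; 2, 1, 3, 58, 1, 4]

33671 ÷ 3249 → quotient 10, remainder 1181
3249 ÷ 1181 → quotient 2, remainder 887
1181 ÷ 887 → quotient 1, remainder 294
887 ÷ 294 → quotient 3, remainder 5
294 ÷ 5 → quotient 58, remainder 4
5 ÷ 4 → quotient 1, remainder 1
4 ÷ 1 → quotient 4, remainder 0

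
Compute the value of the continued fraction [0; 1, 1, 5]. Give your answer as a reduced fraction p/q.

Use the convergent recurrence hₖ = aₖ·hₖ₋₁ + hₖ₋₂ (and likewise for the denominators kₖ):
a_0 = 0: 0/1
a_1 = 1: 1/1
a_2 = 1: 1/2
a_3 = 5: 6/11

6/11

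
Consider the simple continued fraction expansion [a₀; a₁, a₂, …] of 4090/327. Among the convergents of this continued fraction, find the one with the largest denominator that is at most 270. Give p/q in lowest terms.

List convergents until the denominator exceeds the bound:
a_0 = 12: 12/1  (≤ bound)
a_1 = 1: 13/1  (≤ bound)
a_2 = 1: 25/2  (≤ bound)
a_3 = 32: 813/65  (≤ bound)
a_4 = 5: 4090/327  (> 270, stop)

813/65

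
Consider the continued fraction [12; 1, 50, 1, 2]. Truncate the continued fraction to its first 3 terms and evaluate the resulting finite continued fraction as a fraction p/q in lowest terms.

662/51

Start with 50.
1 + 1/(50/1) = 1 + 1/50 = 51/50
12 + 1/(51/50) = 12 + 50/51 = 662/51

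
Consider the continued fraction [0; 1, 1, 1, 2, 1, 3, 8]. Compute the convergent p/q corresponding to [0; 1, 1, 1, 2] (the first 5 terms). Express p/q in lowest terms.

Start with 2.
1 + 1/(2/1) = 1 + 1/2 = 3/2
1 + 1/(3/2) = 1 + 2/3 = 5/3
1 + 1/(5/3) = 1 + 3/5 = 8/5
0 + 1/(8/5) = 0 + 5/8 = 5/8

5/8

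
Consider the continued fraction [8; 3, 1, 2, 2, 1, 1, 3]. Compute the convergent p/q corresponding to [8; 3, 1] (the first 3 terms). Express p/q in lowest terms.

a_0 = 8: 8/1
a_1 = 3: 25/3
a_2 = 1: 33/4

33/4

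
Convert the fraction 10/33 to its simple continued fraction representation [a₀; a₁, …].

[0; 3, 3, 3]

Run the Euclidean algorithm, recording each quotient:
10 = 0·33 + 10, so a_0 = 0
33 = 3·10 + 3, so a_1 = 3
10 = 3·3 + 1, so a_2 = 3
3 = 3·1 + 0, so a_3 = 3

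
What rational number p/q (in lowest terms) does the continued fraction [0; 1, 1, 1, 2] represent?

Build up convergents one term at a time:
a_0 = 0: 0/1
a_1 = 1: 1/1
a_2 = 1: 1/2
a_3 = 1: 2/3
a_4 = 2: 5/8

5/8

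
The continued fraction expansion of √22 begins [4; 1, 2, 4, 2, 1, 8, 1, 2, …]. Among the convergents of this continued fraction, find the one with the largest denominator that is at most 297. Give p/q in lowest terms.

a_0 = 4: 4/1  (≤ bound)
a_1 = 1: 5/1  (≤ bound)
a_2 = 2: 14/3  (≤ bound)
a_3 = 4: 61/13  (≤ bound)
a_4 = 2: 136/29  (≤ bound)
a_5 = 1: 197/42  (≤ bound)
a_6 = 8: 1712/365  (> 297, stop)

197/42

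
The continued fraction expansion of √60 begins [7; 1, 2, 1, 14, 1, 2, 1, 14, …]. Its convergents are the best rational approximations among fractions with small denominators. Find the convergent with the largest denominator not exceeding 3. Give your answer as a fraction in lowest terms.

23/3

a_0 = 7: 7/1  (≤ bound)
a_1 = 1: 8/1  (≤ bound)
a_2 = 2: 23/3  (≤ bound)
a_3 = 1: 31/4  (> 3, stop)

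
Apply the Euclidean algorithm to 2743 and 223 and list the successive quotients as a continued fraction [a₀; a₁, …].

[12; 3, 3, 22]

2743 ÷ 223 → quotient 12, remainder 67
223 ÷ 67 → quotient 3, remainder 22
67 ÷ 22 → quotient 3, remainder 1
22 ÷ 1 → quotient 22, remainder 0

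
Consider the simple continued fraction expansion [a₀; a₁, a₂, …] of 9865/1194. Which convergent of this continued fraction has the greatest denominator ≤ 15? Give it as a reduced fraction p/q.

List convergents until the denominator exceeds the bound:
a_0 = 8: 8/1  (≤ bound)
a_1 = 3: 25/3  (≤ bound)
a_2 = 1: 33/4  (≤ bound)
a_3 = 4: 157/19  (> 15, stop)

33/4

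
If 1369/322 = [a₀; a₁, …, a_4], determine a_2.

1

1369 ÷ 322 → quotient 4, remainder 81
322 ÷ 81 → quotient 3, remainder 79
81 ÷ 79 → quotient 1, remainder 2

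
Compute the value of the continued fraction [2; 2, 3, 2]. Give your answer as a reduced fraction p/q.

39/16

a_0 = 2: 2/1
a_1 = 2: 5/2
a_2 = 3: 17/7
a_3 = 2: 39/16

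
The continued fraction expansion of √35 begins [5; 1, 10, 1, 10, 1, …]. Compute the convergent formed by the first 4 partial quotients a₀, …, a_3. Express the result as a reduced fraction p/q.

71/12

a_0 = 5: 5/1
a_1 = 1: 6/1
a_2 = 10: 65/11
a_3 = 1: 71/12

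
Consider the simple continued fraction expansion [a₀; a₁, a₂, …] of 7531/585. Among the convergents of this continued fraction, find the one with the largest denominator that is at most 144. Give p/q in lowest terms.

List convergents until the denominator exceeds the bound:
a_0 = 12: 12/1  (≤ bound)
a_1 = 1: 13/1  (≤ bound)
a_2 = 6: 90/7  (≤ bound)
a_3 = 1: 103/8  (≤ bound)
a_4 = 9: 1017/79  (≤ bound)
a_5 = 1: 1120/87  (≤ bound)
a_6 = 1: 2137/166  (> 144, stop)

1120/87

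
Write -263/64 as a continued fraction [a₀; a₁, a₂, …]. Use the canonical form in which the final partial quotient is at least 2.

[-5; 1, 8, 7]

Repeatedly divide and take the remainder:
⌊-263/64⌋ = -5, remainder 57
⌊64/57⌋ = 1, remainder 7
⌊57/7⌋ = 8, remainder 1
⌊7/1⌋ = 7, remainder 0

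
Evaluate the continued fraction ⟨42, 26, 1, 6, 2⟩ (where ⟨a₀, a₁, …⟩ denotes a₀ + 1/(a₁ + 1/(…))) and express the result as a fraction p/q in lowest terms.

a_0 = 42: 42/1
a_1 = 26: 1093/26
a_2 = 1: 1135/27
a_3 = 6: 7903/188
a_4 = 2: 16941/403

16941/403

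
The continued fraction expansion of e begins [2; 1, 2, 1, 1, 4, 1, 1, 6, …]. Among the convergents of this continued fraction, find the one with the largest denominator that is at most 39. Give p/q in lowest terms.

106/39

List convergents until the denominator exceeds the bound:
a_0 = 2: 2/1  (≤ bound)
a_1 = 1: 3/1  (≤ bound)
a_2 = 2: 8/3  (≤ bound)
a_3 = 1: 11/4  (≤ bound)
a_4 = 1: 19/7  (≤ bound)
a_5 = 4: 87/32  (≤ bound)
a_6 = 1: 106/39  (≤ bound)
a_7 = 1: 193/71  (> 39, stop)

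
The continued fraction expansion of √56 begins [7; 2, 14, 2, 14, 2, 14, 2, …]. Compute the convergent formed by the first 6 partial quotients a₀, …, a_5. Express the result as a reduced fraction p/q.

a_0 = 7: 7/1
a_1 = 2: 15/2
a_2 = 14: 217/29
a_3 = 2: 449/60
a_4 = 14: 6503/869
a_5 = 2: 13455/1798

13455/1798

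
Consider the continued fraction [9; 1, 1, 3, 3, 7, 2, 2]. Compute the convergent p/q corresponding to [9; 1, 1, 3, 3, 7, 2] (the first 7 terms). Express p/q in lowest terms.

Collapse the nested fraction from the inside out:
Start with 2.
7 + 1/(2/1) = 7 + 1/2 = 15/2
3 + 1/(15/2) = 3 + 2/15 = 47/15
3 + 1/(47/15) = 3 + 15/47 = 156/47
1 + 1/(156/47) = 1 + 47/156 = 203/156
1 + 1/(203/156) = 1 + 156/203 = 359/203
9 + 1/(359/203) = 9 + 203/359 = 3434/359

3434/359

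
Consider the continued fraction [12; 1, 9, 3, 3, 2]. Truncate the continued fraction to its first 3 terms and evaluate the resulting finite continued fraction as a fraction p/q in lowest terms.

129/10

Start with 9.
1 + 1/(9/1) = 1 + 1/9 = 10/9
12 + 1/(10/9) = 12 + 9/10 = 129/10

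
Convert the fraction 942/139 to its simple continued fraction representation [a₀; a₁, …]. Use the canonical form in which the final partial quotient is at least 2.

942 ÷ 139 → quotient 6, remainder 108
139 ÷ 108 → quotient 1, remainder 31
108 ÷ 31 → quotient 3, remainder 15
31 ÷ 15 → quotient 2, remainder 1
15 ÷ 1 → quotient 15, remainder 0

[6; 1, 3, 2, 15]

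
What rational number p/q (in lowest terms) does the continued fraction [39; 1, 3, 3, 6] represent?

3261/82

Use the convergent recurrence hₖ = aₖ·hₖ₋₁ + hₖ₋₂ (and likewise for the denominators kₖ):
a_0 = 39: 39/1
a_1 = 1: 40/1
a_2 = 3: 159/4
a_3 = 3: 517/13
a_4 = 6: 3261/82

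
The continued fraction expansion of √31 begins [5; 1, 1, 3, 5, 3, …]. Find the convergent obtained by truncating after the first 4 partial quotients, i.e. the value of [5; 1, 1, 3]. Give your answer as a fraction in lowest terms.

Start with 3.
1 + 1/(3/1) = 1 + 1/3 = 4/3
1 + 1/(4/3) = 1 + 3/4 = 7/4
5 + 1/(7/4) = 5 + 4/7 = 39/7

39/7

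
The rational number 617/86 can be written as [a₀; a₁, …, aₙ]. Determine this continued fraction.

[7; 5, 1, 2, 1, 3]

617 = 7·86 + 15, so a_0 = 7
86 = 5·15 + 11, so a_1 = 5
15 = 1·11 + 4, so a_2 = 1
11 = 2·4 + 3, so a_3 = 2
4 = 1·3 + 1, so a_4 = 1
3 = 3·1 + 0, so a_5 = 3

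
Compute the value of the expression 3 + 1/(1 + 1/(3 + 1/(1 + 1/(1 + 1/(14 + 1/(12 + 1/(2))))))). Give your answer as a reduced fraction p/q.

a_0 = 3: 3/1
a_1 = 1: 4/1
a_2 = 3: 15/4
a_3 = 1: 19/5
a_4 = 1: 34/9
a_5 = 14: 495/131
a_6 = 12: 5974/1581
a_7 = 2: 12443/3293

12443/3293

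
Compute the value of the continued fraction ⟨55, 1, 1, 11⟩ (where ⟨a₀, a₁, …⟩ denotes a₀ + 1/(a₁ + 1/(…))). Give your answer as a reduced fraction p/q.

Start with 11.
1 + 1/(11/1) = 1 + 1/11 = 12/11
1 + 1/(12/11) = 1 + 11/12 = 23/12
55 + 1/(23/12) = 55 + 12/23 = 1277/23

1277/23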